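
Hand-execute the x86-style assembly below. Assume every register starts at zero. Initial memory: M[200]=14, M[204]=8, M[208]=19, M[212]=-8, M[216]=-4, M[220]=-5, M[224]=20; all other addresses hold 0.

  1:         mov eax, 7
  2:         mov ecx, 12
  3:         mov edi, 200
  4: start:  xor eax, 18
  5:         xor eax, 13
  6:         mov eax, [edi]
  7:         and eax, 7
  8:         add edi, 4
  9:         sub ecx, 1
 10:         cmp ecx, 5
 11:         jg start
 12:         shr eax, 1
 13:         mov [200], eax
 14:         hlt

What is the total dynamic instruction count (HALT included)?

after mov eax, 7: eax=7
after mov ecx, 12: ecx=12
after mov edi, 200: edi=200
after xor eax, 18: eax=7^18=21
after xor eax, 13: eax=21^13=24
after mov eax, [edi]: eax=M[200]=14
after and eax, 7: eax=14&7=6
after add edi, 4: edi=200+4=204
after sub ecx, 1: ecx=12-1=11
cmp ecx, 5  (cmp 11,5)
jg start: taken
after xor eax, 18: eax=6^18=20
after xor eax, 13: eax=20^13=25
after mov eax, [edi]: eax=M[204]=8
after and eax, 7: eax=8&7=0
after add edi, 4: edi=204+4=208
after sub ecx, 1: ecx=11-1=10
cmp ecx, 5  (cmp 10,5)
jg start: taken
after xor eax, 18: eax=0^18=18
after xor eax, 13: eax=18^13=31
after mov eax, [edi]: eax=M[208]=19
after and eax, 7: eax=19&7=3
after add edi, 4: edi=208+4=212
after sub ecx, 1: ecx=10-1=9
cmp ecx, 5  (cmp 9,5)
jg start: taken
after xor eax, 18: eax=3^18=17
after xor eax, 13: eax=17^13=28
after mov eax, [edi]: eax=M[212]=-8
after and eax, 7: eax=(-8)&7=0
after add edi, 4: edi=212+4=216
after sub ecx, 1: ecx=9-1=8
cmp ecx, 5  (cmp 8,5)
jg start: taken
after xor eax, 18: eax=0^18=18
after xor eax, 13: eax=18^13=31
after mov eax, [edi]: eax=M[216]=-4
after and eax, 7: eax=(-4)&7=4
after add edi, 4: edi=216+4=220
after sub ecx, 1: ecx=8-1=7
cmp ecx, 5  (cmp 7,5)
jg start: taken
after xor eax, 18: eax=4^18=22
after xor eax, 13: eax=22^13=27
after mov eax, [edi]: eax=M[220]=-5
after and eax, 7: eax=(-5)&7=3
after add edi, 4: edi=220+4=224
after sub ecx, 1: ecx=7-1=6
cmp ecx, 5  (cmp 6,5)
jg start: taken
after xor eax, 18: eax=3^18=17
after xor eax, 13: eax=17^13=28
after mov eax, [edi]: eax=M[224]=20
after and eax, 7: eax=20&7=4
after add edi, 4: edi=224+4=228
after sub ecx, 1: ecx=6-1=5
cmp ecx, 5  (cmp 5,5)
jg start: not taken
after shr eax, 1: eax=4>>1=2
mov [200], eax → M[200]=2
halt.
Total executed instructions: 62.

62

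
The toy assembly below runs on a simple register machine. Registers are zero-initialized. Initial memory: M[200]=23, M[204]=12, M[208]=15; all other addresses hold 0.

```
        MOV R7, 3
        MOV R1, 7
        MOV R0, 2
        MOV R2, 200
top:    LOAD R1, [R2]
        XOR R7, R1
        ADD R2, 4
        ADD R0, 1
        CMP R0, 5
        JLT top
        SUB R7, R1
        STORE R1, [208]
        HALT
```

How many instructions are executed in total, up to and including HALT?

after MOV R7, 3: R7=3
after MOV R1, 7: R1=7
after MOV R0, 2: R0=2
after MOV R2, 200: R2=200
after LOAD R1, [R2]: R1=M[200]=23
after XOR R7, R1: R7=3^23=20
after ADD R2, 4: R2=200+4=204
after ADD R0, 1: R0=2+1=3
CMP R0, 5  (cmp 3,5)
JLT top: taken
after LOAD R1, [R2]: R1=M[204]=12
after XOR R7, R1: R7=20^12=24
after ADD R2, 4: R2=204+4=208
after ADD R0, 1: R0=3+1=4
CMP R0, 5  (cmp 4,5)
JLT top: taken
after LOAD R1, [R2]: R1=M[208]=15
after XOR R7, R1: R7=24^15=23
after ADD R2, 4: R2=208+4=212
after ADD R0, 1: R0=4+1=5
CMP R0, 5  (cmp 5,5)
JLT top: not taken
after SUB R7, R1: R7=23-15=8
STORE R1, [208] → M[208]=15
halt.
Total executed instructions: 25.

25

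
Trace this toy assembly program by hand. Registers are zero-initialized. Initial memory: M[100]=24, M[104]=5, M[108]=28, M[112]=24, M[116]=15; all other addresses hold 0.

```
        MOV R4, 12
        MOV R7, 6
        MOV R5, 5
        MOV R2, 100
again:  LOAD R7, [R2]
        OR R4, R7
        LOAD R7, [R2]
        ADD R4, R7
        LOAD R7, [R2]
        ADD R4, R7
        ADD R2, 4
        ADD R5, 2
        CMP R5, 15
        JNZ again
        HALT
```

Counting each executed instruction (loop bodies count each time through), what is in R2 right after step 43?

after MOV R4, 12: R4=12
after MOV R7, 6: R7=6
after MOV R5, 5: R5=5
after MOV R2, 100: R2=100
after LOAD R7, [R2]: R7=M[100]=24
after OR R4, R7: R4=12|24=28
after LOAD R7, [R2]: R7=M[100]=24
after ADD R4, R7: R4=28+24=52
after LOAD R7, [R2]: R7=M[100]=24
after ADD R4, R7: R4=52+24=76
after ADD R2, 4: R2=100+4=104
after ADD R5, 2: R5=5+2=7
CMP R5, 15  (cmp 7,15)
JNZ again: taken
after LOAD R7, [R2]: R7=M[104]=5
after OR R4, R7: R4=76|5=77
after LOAD R7, [R2]: R7=M[104]=5
after ADD R4, R7: R4=77+5=82
after LOAD R7, [R2]: R7=M[104]=5
after ADD R4, R7: R4=82+5=87
after ADD R2, 4: R2=104+4=108
after ADD R5, 2: R5=7+2=9
CMP R5, 15  (cmp 9,15)
JNZ again: taken
after LOAD R7, [R2]: R7=M[108]=28
after OR R4, R7: R4=87|28=95
after LOAD R7, [R2]: R7=M[108]=28
after ADD R4, R7: R4=95+28=123
after LOAD R7, [R2]: R7=M[108]=28
after ADD R4, R7: R4=123+28=151
after ADD R2, 4: R2=108+4=112
after ADD R5, 2: R5=9+2=11
CMP R5, 15  (cmp 11,15)
JNZ again: taken
after LOAD R7, [R2]: R7=M[112]=24
after OR R4, R7: R4=151|24=159
after LOAD R7, [R2]: R7=M[112]=24
after ADD R4, R7: R4=159+24=183
after LOAD R7, [R2]: R7=M[112]=24
after ADD R4, R7: R4=183+24=207
after ADD R2, 4: R2=112+4=116
after ADD R5, 2: R5=11+2=13
CMP R5, 15  (cmp 13,15)
After step 43: R2 = 116.

116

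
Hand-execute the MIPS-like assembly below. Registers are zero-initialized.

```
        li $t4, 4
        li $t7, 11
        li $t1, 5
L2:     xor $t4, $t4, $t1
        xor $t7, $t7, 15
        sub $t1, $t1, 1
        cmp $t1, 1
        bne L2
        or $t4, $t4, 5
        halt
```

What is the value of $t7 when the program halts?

after li $t4, 4: $t4=4
after li $t7, 11: $t7=11
after li $t1, 5: $t1=5
after xor $t4, $t4, $t1: $t4=4^5=1
after xor $t7, $t7, 15: $t7=11^15=4
after sub $t1, $t1, 1: $t1=5-1=4
cmp $t1, 1  (cmp 4,1)
bne L2: taken
after xor $t4, $t4, $t1: $t4=1^4=5
after xor $t7, $t7, 15: $t7=4^15=11
after sub $t1, $t1, 1: $t1=4-1=3
cmp $t1, 1  (cmp 3,1)
bne L2: taken
after xor $t4, $t4, $t1: $t4=5^3=6
after xor $t7, $t7, 15: $t7=11^15=4
after sub $t1, $t1, 1: $t1=3-1=2
cmp $t1, 1  (cmp 2,1)
bne L2: taken
after xor $t4, $t4, $t1: $t4=6^2=4
after xor $t7, $t7, 15: $t7=4^15=11
after sub $t1, $t1, 1: $t1=2-1=1
cmp $t1, 1  (cmp 1,1)
bne L2: not taken
after or $t4, $t4, 5: $t4=4|5=5
halt.

11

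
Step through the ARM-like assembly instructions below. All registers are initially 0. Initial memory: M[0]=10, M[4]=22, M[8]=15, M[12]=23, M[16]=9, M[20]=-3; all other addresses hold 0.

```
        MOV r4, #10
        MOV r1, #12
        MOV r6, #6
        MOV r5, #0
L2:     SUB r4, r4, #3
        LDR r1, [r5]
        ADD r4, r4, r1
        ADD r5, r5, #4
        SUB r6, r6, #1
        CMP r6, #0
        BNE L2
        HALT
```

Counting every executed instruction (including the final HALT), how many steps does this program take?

47

r4=10
r1=12
r6=6
r5=0
r4=10-3=7
r1=M[0]=10
r4=7+10=17
r5=0+4=4
r6=6-1=5
CMP r6, #0  (cmp 5,0)
BNE L2: taken
r4=17-3=14
r1=M[4]=22
r4=14+22=36
r5=4+4=8
r6=5-1=4
CMP r6, #0  (cmp 4,0)
BNE L2: taken
r4=36-3=33
r1=M[8]=15
r4=33+15=48
r5=8+4=12
r6=4-1=3
CMP r6, #0  (cmp 3,0)
BNE L2: taken
r4=48-3=45
r1=M[12]=23
r4=45+23=68
r5=12+4=16
r6=3-1=2
CMP r6, #0  (cmp 2,0)
BNE L2: taken
r4=68-3=65
r1=M[16]=9
r4=65+9=74
r5=16+4=20
r6=2-1=1
CMP r6, #0  (cmp 1,0)
BNE L2: taken
r4=74-3=71
r1=M[20]=-3
r4=71+(-3)=68
r5=20+4=24
r6=1-1=0
CMP r6, #0  (cmp 0,0)
BNE L2: not taken
halt.
Total executed instructions: 47.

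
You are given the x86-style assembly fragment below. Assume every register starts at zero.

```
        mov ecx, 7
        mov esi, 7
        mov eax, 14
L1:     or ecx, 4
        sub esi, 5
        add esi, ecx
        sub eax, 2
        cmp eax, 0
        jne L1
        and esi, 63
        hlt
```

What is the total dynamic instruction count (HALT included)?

47

ecx=7
esi=7
eax=14
ecx=7|4=7
esi=7-5=2
esi=2+7=9
eax=14-2=12
cmp eax, 0  (cmp 12,0)
jne L1: taken
ecx=7|4=7
esi=9-5=4
esi=4+7=11
eax=12-2=10
cmp eax, 0  (cmp 10,0)
jne L1: taken
ecx=7|4=7
esi=11-5=6
esi=6+7=13
eax=10-2=8
cmp eax, 0  (cmp 8,0)
jne L1: taken
ecx=7|4=7
esi=13-5=8
esi=8+7=15
eax=8-2=6
cmp eax, 0  (cmp 6,0)
jne L1: taken
ecx=7|4=7
esi=15-5=10
esi=10+7=17
eax=6-2=4
cmp eax, 0  (cmp 4,0)
jne L1: taken
ecx=7|4=7
esi=17-5=12
esi=12+7=19
eax=4-2=2
cmp eax, 0  (cmp 2,0)
jne L1: taken
ecx=7|4=7
esi=19-5=14
esi=14+7=21
eax=2-2=0
cmp eax, 0  (cmp 0,0)
jne L1: not taken
esi=21&63=21
halt.
Total executed instructions: 47.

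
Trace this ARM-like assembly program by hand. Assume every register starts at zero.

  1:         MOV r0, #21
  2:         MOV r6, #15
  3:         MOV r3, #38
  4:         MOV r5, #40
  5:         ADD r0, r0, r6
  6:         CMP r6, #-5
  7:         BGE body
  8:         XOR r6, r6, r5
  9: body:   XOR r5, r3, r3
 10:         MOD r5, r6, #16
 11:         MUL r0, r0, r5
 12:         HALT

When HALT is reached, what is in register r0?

r0=21
r6=15
r3=38
r5=40
r0=21+15=36
CMP r6, #-5  (cmp 15,-5)
BGE body: taken
r5=38^38=0
r5=15%16=15
r0=36*15=540
halt.

540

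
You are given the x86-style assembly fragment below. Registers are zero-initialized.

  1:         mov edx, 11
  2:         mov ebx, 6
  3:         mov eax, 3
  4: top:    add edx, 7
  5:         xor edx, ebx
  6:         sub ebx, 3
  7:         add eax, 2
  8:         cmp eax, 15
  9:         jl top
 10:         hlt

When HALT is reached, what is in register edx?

mov edx, 11 → edx=11
mov ebx, 6 → ebx=6
mov eax, 3 → eax=3
add edx, 7 → edx=11+7=18
xor edx, ebx → edx=18^6=20
sub ebx, 3 → ebx=6-3=3
add eax, 2 → eax=3+2=5
cmp eax, 15  (cmp 5,15)
jl top: taken
add edx, 7 → edx=20+7=27
xor edx, ebx → edx=27^3=24
sub ebx, 3 → ebx=3-3=0
add eax, 2 → eax=5+2=7
cmp eax, 15  (cmp 7,15)
jl top: taken
add edx, 7 → edx=24+7=31
xor edx, ebx → edx=31^0=31
sub ebx, 3 → ebx=0-3=-3
add eax, 2 → eax=7+2=9
cmp eax, 15  (cmp 9,15)
jl top: taken
add edx, 7 → edx=31+7=38
xor edx, ebx → edx=38^(-3)=-37
sub ebx, 3 → ebx=(-3)-3=-6
add eax, 2 → eax=9+2=11
cmp eax, 15  (cmp 11,15)
jl top: taken
add edx, 7 → edx=(-37)+7=-30
xor edx, ebx → edx=(-30)^(-6)=24
sub ebx, 3 → ebx=(-6)-3=-9
add eax, 2 → eax=11+2=13
cmp eax, 15  (cmp 13,15)
jl top: taken
add edx, 7 → edx=24+7=31
xor edx, ebx → edx=31^(-9)=-24
sub ebx, 3 → ebx=(-9)-3=-12
add eax, 2 → eax=13+2=15
cmp eax, 15  (cmp 15,15)
jl top: not taken
halt.

-24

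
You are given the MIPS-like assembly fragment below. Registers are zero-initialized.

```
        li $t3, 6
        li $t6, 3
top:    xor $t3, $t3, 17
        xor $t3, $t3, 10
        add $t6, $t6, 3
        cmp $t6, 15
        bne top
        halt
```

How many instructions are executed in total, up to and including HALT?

after li $t3, 6: $t3=6
after li $t6, 3: $t6=3
after xor $t3, $t3, 17: $t3=6^17=23
after xor $t3, $t3, 10: $t3=23^10=29
after add $t6, $t6, 3: $t6=3+3=6
cmp $t6, 15  (cmp 6,15)
bne top: taken
after xor $t3, $t3, 17: $t3=29^17=12
after xor $t3, $t3, 10: $t3=12^10=6
after add $t6, $t6, 3: $t6=6+3=9
cmp $t6, 15  (cmp 9,15)
bne top: taken
after xor $t3, $t3, 17: $t3=6^17=23
after xor $t3, $t3, 10: $t3=23^10=29
after add $t6, $t6, 3: $t6=9+3=12
cmp $t6, 15  (cmp 12,15)
bne top: taken
after xor $t3, $t3, 17: $t3=29^17=12
after xor $t3, $t3, 10: $t3=12^10=6
after add $t6, $t6, 3: $t6=12+3=15
cmp $t6, 15  (cmp 15,15)
bne top: not taken
halt.
Total executed instructions: 23.

23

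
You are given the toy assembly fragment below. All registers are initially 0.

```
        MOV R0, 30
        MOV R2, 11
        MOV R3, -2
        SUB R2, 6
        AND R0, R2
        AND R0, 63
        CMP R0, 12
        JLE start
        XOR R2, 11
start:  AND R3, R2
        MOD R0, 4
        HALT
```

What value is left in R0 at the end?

after MOV R0, 30: R0=30
after MOV R2, 11: R2=11
after MOV R3, -2: R3=-2
after SUB R2, 6: R2=11-6=5
after AND R0, R2: R0=30&5=4
after AND R0, 63: R0=4&63=4
CMP R0, 12  (cmp 4,12)
JLE start: taken
after AND R3, R2: R3=(-2)&5=4
after MOD R0, 4: R0=4%4=0
halt.

0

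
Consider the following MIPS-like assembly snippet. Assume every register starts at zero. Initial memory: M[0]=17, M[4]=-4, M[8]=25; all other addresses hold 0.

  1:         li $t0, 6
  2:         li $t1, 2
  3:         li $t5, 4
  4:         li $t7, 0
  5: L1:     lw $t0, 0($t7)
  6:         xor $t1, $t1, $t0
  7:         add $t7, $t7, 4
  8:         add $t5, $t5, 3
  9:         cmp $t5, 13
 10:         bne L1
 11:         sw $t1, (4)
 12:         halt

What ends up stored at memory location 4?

after li $t0, 6: $t0=6
after li $t1, 2: $t1=2
after li $t5, 4: $t5=4
after li $t7, 0: $t7=0
after lw $t0, 0($t7): $t0=M[0]=17
after xor $t1, $t1, $t0: $t1=2^17=19
after add $t7, $t7, 4: $t7=0+4=4
after add $t5, $t5, 3: $t5=4+3=7
cmp $t5, 13  (cmp 7,13)
bne L1: taken
after lw $t0, 0($t7): $t0=M[4]=-4
after xor $t1, $t1, $t0: $t1=19^(-4)=-17
after add $t7, $t7, 4: $t7=4+4=8
after add $t5, $t5, 3: $t5=7+3=10
cmp $t5, 13  (cmp 10,13)
bne L1: taken
after lw $t0, 0($t7): $t0=M[8]=25
after xor $t1, $t1, $t0: $t1=(-17)^25=-10
after add $t7, $t7, 4: $t7=8+4=12
after add $t5, $t5, 3: $t5=10+3=13
cmp $t5, 13  (cmp 13,13)
bne L1: not taken
sw $t1, (4) → M[4]=-10
halt.

-10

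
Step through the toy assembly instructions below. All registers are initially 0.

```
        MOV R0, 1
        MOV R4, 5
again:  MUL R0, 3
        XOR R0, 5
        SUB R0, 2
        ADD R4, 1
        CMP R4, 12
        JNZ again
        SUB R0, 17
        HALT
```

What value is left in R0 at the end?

R0=1
R4=5
R0=1*3=3
R0=3^5=6
R0=6-2=4
R4=5+1=6
CMP R4, 12  (cmp 6,12)
JNZ again: taken
R0=4*3=12
R0=12^5=9
R0=9-2=7
R4=6+1=7
CMP R4, 12  (cmp 7,12)
JNZ again: taken
R0=7*3=21
R0=21^5=16
R0=16-2=14
R4=7+1=8
CMP R4, 12  (cmp 8,12)
JNZ again: taken
R0=14*3=42
R0=42^5=47
R0=47-2=45
R4=8+1=9
CMP R4, 12  (cmp 9,12)
JNZ again: taken
R0=45*3=135
R0=135^5=130
R0=130-2=128
R4=9+1=10
CMP R4, 12  (cmp 10,12)
JNZ again: taken
R0=128*3=384
R0=384^5=389
R0=389-2=387
R4=10+1=11
CMP R4, 12  (cmp 11,12)
JNZ again: taken
R0=387*3=1161
R0=1161^5=1164
R0=1164-2=1162
R4=11+1=12
CMP R4, 12  (cmp 12,12)
JNZ again: not taken
R0=1162-17=1145
halt.

1145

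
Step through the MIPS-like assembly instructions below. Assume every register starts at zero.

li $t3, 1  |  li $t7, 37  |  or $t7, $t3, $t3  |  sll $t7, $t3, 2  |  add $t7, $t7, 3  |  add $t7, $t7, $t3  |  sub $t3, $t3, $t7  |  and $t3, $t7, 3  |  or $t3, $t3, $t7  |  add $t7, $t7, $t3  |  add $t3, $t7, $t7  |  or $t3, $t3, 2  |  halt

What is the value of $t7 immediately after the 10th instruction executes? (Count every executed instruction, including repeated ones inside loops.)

16

after li $t3, 1: $t3=1
after li $t7, 37: $t7=37
after or $t7, $t3, $t3: $t7=1|1=1
after sll $t7, $t3, 2: $t7=1<<2=4
after add $t7, $t7, 3: $t7=4+3=7
after add $t7, $t7, $t3: $t7=7+1=8
after sub $t3, $t3, $t7: $t3=1-8=-7
after and $t3, $t7, 3: $t3=8&3=0
after or $t3, $t3, $t7: $t3=0|8=8
after add $t7, $t7, $t3: $t7=8+8=16
After step 10: $t7 = 16.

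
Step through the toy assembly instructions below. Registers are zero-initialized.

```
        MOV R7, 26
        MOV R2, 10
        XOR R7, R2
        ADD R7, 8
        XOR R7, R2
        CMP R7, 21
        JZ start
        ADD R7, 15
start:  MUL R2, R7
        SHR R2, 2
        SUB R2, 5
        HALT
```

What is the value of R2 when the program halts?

MOV R7, 26 → R7=26
MOV R2, 10 → R2=10
XOR R7, R2 → R7=26^10=16
ADD R7, 8 → R7=16+8=24
XOR R7, R2 → R7=24^10=18
CMP R7, 21  (cmp 18,21)
JZ start: not taken
ADD R7, 15 → R7=18+15=33
MUL R2, R7 → R2=10*33=330
SHR R2, 2 → R2=330>>2=82
SUB R2, 5 → R2=82-5=77
halt.

77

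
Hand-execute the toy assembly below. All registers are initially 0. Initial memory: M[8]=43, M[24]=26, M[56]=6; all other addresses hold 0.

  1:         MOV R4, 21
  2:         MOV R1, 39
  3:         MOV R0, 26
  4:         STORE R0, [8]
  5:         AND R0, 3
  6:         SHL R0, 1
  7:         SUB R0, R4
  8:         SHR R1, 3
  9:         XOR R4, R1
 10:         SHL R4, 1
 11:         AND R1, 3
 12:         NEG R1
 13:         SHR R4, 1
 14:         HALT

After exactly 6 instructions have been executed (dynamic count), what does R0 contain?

4

MOV R4, 21 → R4=21
MOV R1, 39 → R1=39
MOV R0, 26 → R0=26
STORE R0, [8] → M[8]=26
AND R0, 3 → R0=26&3=2
SHL R0, 1 → R0=2<<1=4
After step 6: R0 = 4.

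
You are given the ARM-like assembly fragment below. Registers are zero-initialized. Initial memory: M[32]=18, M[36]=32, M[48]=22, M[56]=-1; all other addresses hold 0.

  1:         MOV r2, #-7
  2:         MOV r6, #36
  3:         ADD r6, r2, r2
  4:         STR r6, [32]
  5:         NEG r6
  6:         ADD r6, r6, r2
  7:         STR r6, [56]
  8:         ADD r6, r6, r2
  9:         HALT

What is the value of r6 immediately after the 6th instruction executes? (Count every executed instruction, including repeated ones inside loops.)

7

MOV r2, #-7 → r2=-7
MOV r6, #36 → r6=36
ADD r6, r2, r2 → r6=(-7)+(-7)=-14
STR r6, [32] → M[32]=-14
NEG r6 → r6=-(-14)=14
ADD r6, r6, r2 → r6=14+(-7)=7
After step 6: r6 = 7.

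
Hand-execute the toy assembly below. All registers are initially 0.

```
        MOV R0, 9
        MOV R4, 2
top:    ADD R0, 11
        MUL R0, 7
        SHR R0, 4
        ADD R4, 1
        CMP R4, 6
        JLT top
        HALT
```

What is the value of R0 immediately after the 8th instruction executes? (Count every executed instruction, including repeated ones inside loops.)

8

MOV R0, 9 → R0=9
MOV R4, 2 → R4=2
ADD R0, 11 → R0=9+11=20
MUL R0, 7 → R0=20*7=140
SHR R0, 4 → R0=140>>4=8
ADD R4, 1 → R4=2+1=3
CMP R4, 6  (cmp 3,6)
JLT top: taken
After step 8: R0 = 8.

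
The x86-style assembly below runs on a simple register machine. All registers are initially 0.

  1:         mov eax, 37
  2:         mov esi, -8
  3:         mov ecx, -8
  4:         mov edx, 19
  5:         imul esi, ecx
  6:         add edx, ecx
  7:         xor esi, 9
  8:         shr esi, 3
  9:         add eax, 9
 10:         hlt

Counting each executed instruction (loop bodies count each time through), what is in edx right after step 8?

eax=37
esi=-8
ecx=-8
edx=19
esi=(-8)*(-8)=64
edx=19+(-8)=11
esi=64^9=73
esi=73>>3=9
After step 8: edx = 11.

11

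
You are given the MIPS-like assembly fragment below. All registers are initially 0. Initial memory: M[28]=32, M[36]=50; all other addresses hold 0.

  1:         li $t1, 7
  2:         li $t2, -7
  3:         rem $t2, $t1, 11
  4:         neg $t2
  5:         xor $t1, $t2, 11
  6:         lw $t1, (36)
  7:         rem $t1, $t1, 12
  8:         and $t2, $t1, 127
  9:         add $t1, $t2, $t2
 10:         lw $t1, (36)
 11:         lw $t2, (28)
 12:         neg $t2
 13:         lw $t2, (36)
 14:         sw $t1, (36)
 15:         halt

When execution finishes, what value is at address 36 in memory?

$t1=7
$t2=-7
$t2=7%11=7
$t2=-(7)=-7
$t1=(-7)^11=-14
$t1=M[36]=50
$t1=50%12=2
$t2=2&127=2
$t1=2+2=4
$t1=M[36]=50
$t2=M[28]=32
$t2=-(32)=-32
$t2=M[36]=50
sw $t1, (36) → M[36]=50
halt.

50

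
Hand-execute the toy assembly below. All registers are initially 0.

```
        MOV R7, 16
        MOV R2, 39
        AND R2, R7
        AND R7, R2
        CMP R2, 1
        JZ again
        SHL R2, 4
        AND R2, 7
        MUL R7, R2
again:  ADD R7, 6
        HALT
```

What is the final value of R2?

MOV R7, 16 → R7=16
MOV R2, 39 → R2=39
AND R2, R7 → R2=39&16=0
AND R7, R2 → R7=16&0=0
CMP R2, 1  (cmp 0,1)
JZ again: not taken
SHL R2, 4 → R2=0<<4=0
AND R2, 7 → R2=0&7=0
MUL R7, R2 → R7=0*0=0
ADD R7, 6 → R7=0+6=6
halt.

0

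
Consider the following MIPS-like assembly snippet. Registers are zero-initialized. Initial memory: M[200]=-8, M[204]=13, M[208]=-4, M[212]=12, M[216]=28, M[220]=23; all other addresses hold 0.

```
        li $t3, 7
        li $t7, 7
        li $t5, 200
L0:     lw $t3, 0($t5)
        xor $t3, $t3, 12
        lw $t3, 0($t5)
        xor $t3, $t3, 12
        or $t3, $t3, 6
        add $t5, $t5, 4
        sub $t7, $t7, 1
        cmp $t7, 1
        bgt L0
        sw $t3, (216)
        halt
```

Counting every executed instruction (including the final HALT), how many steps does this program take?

after li $t3, 7: $t3=7
after li $t7, 7: $t7=7
after li $t5, 200: $t5=200
after lw $t3, 0($t5): $t3=M[200]=-8
after xor $t3, $t3, 12: $t3=(-8)^12=-12
after lw $t3, 0($t5): $t3=M[200]=-8
after xor $t3, $t3, 12: $t3=(-8)^12=-12
after or $t3, $t3, 6: $t3=(-12)|6=-10
after add $t5, $t5, 4: $t5=200+4=204
after sub $t7, $t7, 1: $t7=7-1=6
cmp $t7, 1  (cmp 6,1)
bgt L0: taken
after lw $t3, 0($t5): $t3=M[204]=13
after xor $t3, $t3, 12: $t3=13^12=1
after lw $t3, 0($t5): $t3=M[204]=13
after xor $t3, $t3, 12: $t3=13^12=1
after or $t3, $t3, 6: $t3=1|6=7
after add $t5, $t5, 4: $t5=204+4=208
after sub $t7, $t7, 1: $t7=6-1=5
cmp $t7, 1  (cmp 5,1)
bgt L0: taken
after lw $t3, 0($t5): $t3=M[208]=-4
after xor $t3, $t3, 12: $t3=(-4)^12=-16
after lw $t3, 0($t5): $t3=M[208]=-4
after xor $t3, $t3, 12: $t3=(-4)^12=-16
after or $t3, $t3, 6: $t3=(-16)|6=-10
after add $t5, $t5, 4: $t5=208+4=212
after sub $t7, $t7, 1: $t7=5-1=4
cmp $t7, 1  (cmp 4,1)
bgt L0: taken
after lw $t3, 0($t5): $t3=M[212]=12
after xor $t3, $t3, 12: $t3=12^12=0
after lw $t3, 0($t5): $t3=M[212]=12
after xor $t3, $t3, 12: $t3=12^12=0
after or $t3, $t3, 6: $t3=0|6=6
after add $t5, $t5, 4: $t5=212+4=216
after sub $t7, $t7, 1: $t7=4-1=3
cmp $t7, 1  (cmp 3,1)
bgt L0: taken
after lw $t3, 0($t5): $t3=M[216]=28
after xor $t3, $t3, 12: $t3=28^12=16
after lw $t3, 0($t5): $t3=M[216]=28
after xor $t3, $t3, 12: $t3=28^12=16
after or $t3, $t3, 6: $t3=16|6=22
after add $t5, $t5, 4: $t5=216+4=220
after sub $t7, $t7, 1: $t7=3-1=2
cmp $t7, 1  (cmp 2,1)
bgt L0: taken
after lw $t3, 0($t5): $t3=M[220]=23
after xor $t3, $t3, 12: $t3=23^12=27
after lw $t3, 0($t5): $t3=M[220]=23
after xor $t3, $t3, 12: $t3=23^12=27
after or $t3, $t3, 6: $t3=27|6=31
after add $t5, $t5, 4: $t5=220+4=224
after sub $t7, $t7, 1: $t7=2-1=1
cmp $t7, 1  (cmp 1,1)
bgt L0: not taken
sw $t3, (216) → M[216]=31
halt.
Total executed instructions: 59.

59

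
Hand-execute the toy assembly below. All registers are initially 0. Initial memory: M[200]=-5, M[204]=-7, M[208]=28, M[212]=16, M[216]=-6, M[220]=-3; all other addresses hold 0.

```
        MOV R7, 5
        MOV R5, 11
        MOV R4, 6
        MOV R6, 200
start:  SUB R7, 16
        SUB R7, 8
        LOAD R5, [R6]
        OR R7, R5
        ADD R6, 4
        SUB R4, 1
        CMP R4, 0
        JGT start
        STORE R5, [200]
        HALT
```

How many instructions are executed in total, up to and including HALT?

54

MOV R7, 5 → R7=5
MOV R5, 11 → R5=11
MOV R4, 6 → R4=6
MOV R6, 200 → R6=200
SUB R7, 16 → R7=5-16=-11
SUB R7, 8 → R7=(-11)-8=-19
LOAD R5, [R6] → R5=M[200]=-5
OR R7, R5 → R7=(-19)|(-5)=-1
ADD R6, 4 → R6=200+4=204
SUB R4, 1 → R4=6-1=5
CMP R4, 0  (cmp 5,0)
JGT start: taken
SUB R7, 16 → R7=(-1)-16=-17
SUB R7, 8 → R7=(-17)-8=-25
LOAD R5, [R6] → R5=M[204]=-7
OR R7, R5 → R7=(-25)|(-7)=-1
ADD R6, 4 → R6=204+4=208
SUB R4, 1 → R4=5-1=4
CMP R4, 0  (cmp 4,0)
JGT start: taken
SUB R7, 16 → R7=(-1)-16=-17
SUB R7, 8 → R7=(-17)-8=-25
LOAD R5, [R6] → R5=M[208]=28
OR R7, R5 → R7=(-25)|28=-1
ADD R6, 4 → R6=208+4=212
SUB R4, 1 → R4=4-1=3
CMP R4, 0  (cmp 3,0)
JGT start: taken
SUB R7, 16 → R7=(-1)-16=-17
SUB R7, 8 → R7=(-17)-8=-25
LOAD R5, [R6] → R5=M[212]=16
OR R7, R5 → R7=(-25)|16=-9
ADD R6, 4 → R6=212+4=216
SUB R4, 1 → R4=3-1=2
CMP R4, 0  (cmp 2,0)
JGT start: taken
SUB R7, 16 → R7=(-9)-16=-25
SUB R7, 8 → R7=(-25)-8=-33
LOAD R5, [R6] → R5=M[216]=-6
OR R7, R5 → R7=(-33)|(-6)=-1
ADD R6, 4 → R6=216+4=220
SUB R4, 1 → R4=2-1=1
CMP R4, 0  (cmp 1,0)
JGT start: taken
SUB R7, 16 → R7=(-1)-16=-17
SUB R7, 8 → R7=(-17)-8=-25
LOAD R5, [R6] → R5=M[220]=-3
OR R7, R5 → R7=(-25)|(-3)=-1
ADD R6, 4 → R6=220+4=224
SUB R4, 1 → R4=1-1=0
CMP R4, 0  (cmp 0,0)
JGT start: not taken
STORE R5, [200] → M[200]=-3
halt.
Total executed instructions: 54.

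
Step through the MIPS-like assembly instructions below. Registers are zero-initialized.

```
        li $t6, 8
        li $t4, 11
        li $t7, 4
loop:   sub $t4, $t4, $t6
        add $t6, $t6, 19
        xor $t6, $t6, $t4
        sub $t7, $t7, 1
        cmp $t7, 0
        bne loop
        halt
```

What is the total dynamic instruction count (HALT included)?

28

li $t6, 8 → $t6=8
li $t4, 11 → $t4=11
li $t7, 4 → $t7=4
sub $t4, $t4, $t6 → $t4=11-8=3
add $t6, $t6, 19 → $t6=8+19=27
xor $t6, $t6, $t4 → $t6=27^3=24
sub $t7, $t7, 1 → $t7=4-1=3
cmp $t7, 0  (cmp 3,0)
bne loop: taken
sub $t4, $t4, $t6 → $t4=3-24=-21
add $t6, $t6, 19 → $t6=24+19=43
xor $t6, $t6, $t4 → $t6=43^(-21)=-64
sub $t7, $t7, 1 → $t7=3-1=2
cmp $t7, 0  (cmp 2,0)
bne loop: taken
sub $t4, $t4, $t6 → $t4=(-21)-(-64)=43
add $t6, $t6, 19 → $t6=(-64)+19=-45
xor $t6, $t6, $t4 → $t6=(-45)^43=-8
sub $t7, $t7, 1 → $t7=2-1=1
cmp $t7, 0  (cmp 1,0)
bne loop: taken
sub $t4, $t4, $t6 → $t4=43-(-8)=51
add $t6, $t6, 19 → $t6=(-8)+19=11
xor $t6, $t6, $t4 → $t6=11^51=56
sub $t7, $t7, 1 → $t7=1-1=0
cmp $t7, 0  (cmp 0,0)
bne loop: not taken
halt.
Total executed instructions: 28.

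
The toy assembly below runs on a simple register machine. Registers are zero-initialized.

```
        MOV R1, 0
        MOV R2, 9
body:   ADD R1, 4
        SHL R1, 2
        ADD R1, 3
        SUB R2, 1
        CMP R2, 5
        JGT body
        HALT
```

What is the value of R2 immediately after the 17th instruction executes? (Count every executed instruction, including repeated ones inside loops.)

after MOV R1, 0: R1=0
after MOV R2, 9: R2=9
after ADD R1, 4: R1=0+4=4
after SHL R1, 2: R1=4<<2=16
after ADD R1, 3: R1=16+3=19
after SUB R2, 1: R2=9-1=8
CMP R2, 5  (cmp 8,5)
JGT body: taken
after ADD R1, 4: R1=19+4=23
after SHL R1, 2: R1=23<<2=92
after ADD R1, 3: R1=92+3=95
after SUB R2, 1: R2=8-1=7
CMP R2, 5  (cmp 7,5)
JGT body: taken
after ADD R1, 4: R1=95+4=99
after SHL R1, 2: R1=99<<2=396
after ADD R1, 3: R1=396+3=399
After step 17: R2 = 7.

7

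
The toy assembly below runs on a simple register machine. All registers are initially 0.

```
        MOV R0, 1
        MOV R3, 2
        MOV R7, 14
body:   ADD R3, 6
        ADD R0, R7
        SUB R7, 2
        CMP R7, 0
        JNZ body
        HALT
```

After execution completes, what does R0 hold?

R0=1
R3=2
R7=14
R3=2+6=8
R0=1+14=15
R7=14-2=12
CMP R7, 0  (cmp 12,0)
JNZ body: taken
R3=8+6=14
R0=15+12=27
R7=12-2=10
CMP R7, 0  (cmp 10,0)
JNZ body: taken
R3=14+6=20
R0=27+10=37
R7=10-2=8
CMP R7, 0  (cmp 8,0)
JNZ body: taken
R3=20+6=26
R0=37+8=45
R7=8-2=6
CMP R7, 0  (cmp 6,0)
JNZ body: taken
R3=26+6=32
R0=45+6=51
R7=6-2=4
CMP R7, 0  (cmp 4,0)
JNZ body: taken
R3=32+6=38
R0=51+4=55
R7=4-2=2
CMP R7, 0  (cmp 2,0)
JNZ body: taken
R3=38+6=44
R0=55+2=57
R7=2-2=0
CMP R7, 0  (cmp 0,0)
JNZ body: not taken
halt.

57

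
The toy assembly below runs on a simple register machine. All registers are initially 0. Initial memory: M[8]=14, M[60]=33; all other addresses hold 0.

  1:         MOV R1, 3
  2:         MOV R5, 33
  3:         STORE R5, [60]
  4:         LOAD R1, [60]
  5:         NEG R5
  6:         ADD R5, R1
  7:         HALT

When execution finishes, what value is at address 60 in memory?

33

MOV R1, 3 → R1=3
MOV R5, 33 → R5=33
STORE R5, [60] → M[60]=33
LOAD R1, [60] → R1=M[60]=33
NEG R5 → R5=-(33)=-33
ADD R5, R1 → R5=(-33)+33=0
halt.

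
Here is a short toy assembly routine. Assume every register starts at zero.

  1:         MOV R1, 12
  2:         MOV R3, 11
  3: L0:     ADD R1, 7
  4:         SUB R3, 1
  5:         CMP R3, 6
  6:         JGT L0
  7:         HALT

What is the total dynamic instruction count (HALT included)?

23

after MOV R1, 12: R1=12
after MOV R3, 11: R3=11
after ADD R1, 7: R1=12+7=19
after SUB R3, 1: R3=11-1=10
CMP R3, 6  (cmp 10,6)
JGT L0: taken
after ADD R1, 7: R1=19+7=26
after SUB R3, 1: R3=10-1=9
CMP R3, 6  (cmp 9,6)
JGT L0: taken
after ADD R1, 7: R1=26+7=33
after SUB R3, 1: R3=9-1=8
CMP R3, 6  (cmp 8,6)
JGT L0: taken
after ADD R1, 7: R1=33+7=40
after SUB R3, 1: R3=8-1=7
CMP R3, 6  (cmp 7,6)
JGT L0: taken
after ADD R1, 7: R1=40+7=47
after SUB R3, 1: R3=7-1=6
CMP R3, 6  (cmp 6,6)
JGT L0: not taken
halt.
Total executed instructions: 23.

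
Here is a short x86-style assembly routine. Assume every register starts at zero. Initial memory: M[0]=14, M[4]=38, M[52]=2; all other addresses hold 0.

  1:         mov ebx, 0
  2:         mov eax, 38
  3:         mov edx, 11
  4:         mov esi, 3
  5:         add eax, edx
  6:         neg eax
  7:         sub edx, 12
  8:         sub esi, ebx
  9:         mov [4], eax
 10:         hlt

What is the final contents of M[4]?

after mov ebx, 0: ebx=0
after mov eax, 38: eax=38
after mov edx, 11: edx=11
after mov esi, 3: esi=3
after add eax, edx: eax=38+11=49
after neg eax: eax=-(49)=-49
after sub edx, 12: edx=11-12=-1
after sub esi, ebx: esi=3-0=3
mov [4], eax → M[4]=-49
halt.

-49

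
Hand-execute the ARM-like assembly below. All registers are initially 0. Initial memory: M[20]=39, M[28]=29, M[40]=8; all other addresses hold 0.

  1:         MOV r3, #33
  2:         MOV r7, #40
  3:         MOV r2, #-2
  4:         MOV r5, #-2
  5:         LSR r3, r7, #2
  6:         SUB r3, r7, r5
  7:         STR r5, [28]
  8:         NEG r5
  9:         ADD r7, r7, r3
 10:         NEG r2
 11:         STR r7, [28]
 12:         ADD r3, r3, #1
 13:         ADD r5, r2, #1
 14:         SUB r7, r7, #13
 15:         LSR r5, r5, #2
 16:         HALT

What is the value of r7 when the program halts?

MOV r3, #33 → r3=33
MOV r7, #40 → r7=40
MOV r2, #-2 → r2=-2
MOV r5, #-2 → r5=-2
LSR r3, r7, #2 → r3=40>>2=10
SUB r3, r7, r5 → r3=40-(-2)=42
STR r5, [28] → M[28]=-2
NEG r5 → r5=-(-2)=2
ADD r7, r7, r3 → r7=40+42=82
NEG r2 → r2=-(-2)=2
STR r7, [28] → M[28]=82
ADD r3, r3, #1 → r3=42+1=43
ADD r5, r2, #1 → r5=2+1=3
SUB r7, r7, #13 → r7=82-13=69
LSR r5, r5, #2 → r5=3>>2=0
halt.

69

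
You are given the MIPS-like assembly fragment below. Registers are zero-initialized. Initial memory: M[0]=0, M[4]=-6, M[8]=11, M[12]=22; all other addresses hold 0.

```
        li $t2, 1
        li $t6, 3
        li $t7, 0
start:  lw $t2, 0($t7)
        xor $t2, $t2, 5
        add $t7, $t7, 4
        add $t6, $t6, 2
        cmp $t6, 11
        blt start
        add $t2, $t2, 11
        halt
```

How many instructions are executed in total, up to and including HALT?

29

li $t2, 1 → $t2=1
li $t6, 3 → $t6=3
li $t7, 0 → $t7=0
lw $t2, 0($t7) → $t2=M[0]=0
xor $t2, $t2, 5 → $t2=0^5=5
add $t7, $t7, 4 → $t7=0+4=4
add $t6, $t6, 2 → $t6=3+2=5
cmp $t6, 11  (cmp 5,11)
blt start: taken
lw $t2, 0($t7) → $t2=M[4]=-6
xor $t2, $t2, 5 → $t2=(-6)^5=-1
add $t7, $t7, 4 → $t7=4+4=8
add $t6, $t6, 2 → $t6=5+2=7
cmp $t6, 11  (cmp 7,11)
blt start: taken
lw $t2, 0($t7) → $t2=M[8]=11
xor $t2, $t2, 5 → $t2=11^5=14
add $t7, $t7, 4 → $t7=8+4=12
add $t6, $t6, 2 → $t6=7+2=9
cmp $t6, 11  (cmp 9,11)
blt start: taken
lw $t2, 0($t7) → $t2=M[12]=22
xor $t2, $t2, 5 → $t2=22^5=19
add $t7, $t7, 4 → $t7=12+4=16
add $t6, $t6, 2 → $t6=9+2=11
cmp $t6, 11  (cmp 11,11)
blt start: not taken
add $t2, $t2, 11 → $t2=19+11=30
halt.
Total executed instructions: 29.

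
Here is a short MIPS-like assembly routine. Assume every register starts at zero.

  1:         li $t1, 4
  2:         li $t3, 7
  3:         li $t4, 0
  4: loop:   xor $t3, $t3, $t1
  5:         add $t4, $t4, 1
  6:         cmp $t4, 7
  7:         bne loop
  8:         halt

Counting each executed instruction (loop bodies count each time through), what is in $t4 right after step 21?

after li $t1, 4: $t1=4
after li $t3, 7: $t3=7
after li $t4, 0: $t4=0
after xor $t3, $t3, $t1: $t3=7^4=3
after add $t4, $t4, 1: $t4=0+1=1
cmp $t4, 7  (cmp 1,7)
bne loop: taken
after xor $t3, $t3, $t1: $t3=3^4=7
after add $t4, $t4, 1: $t4=1+1=2
cmp $t4, 7  (cmp 2,7)
bne loop: taken
after xor $t3, $t3, $t1: $t3=7^4=3
after add $t4, $t4, 1: $t4=2+1=3
cmp $t4, 7  (cmp 3,7)
bne loop: taken
after xor $t3, $t3, $t1: $t3=3^4=7
after add $t4, $t4, 1: $t4=3+1=4
cmp $t4, 7  (cmp 4,7)
bne loop: taken
after xor $t3, $t3, $t1: $t3=7^4=3
after add $t4, $t4, 1: $t4=4+1=5
After step 21: $t4 = 5.

5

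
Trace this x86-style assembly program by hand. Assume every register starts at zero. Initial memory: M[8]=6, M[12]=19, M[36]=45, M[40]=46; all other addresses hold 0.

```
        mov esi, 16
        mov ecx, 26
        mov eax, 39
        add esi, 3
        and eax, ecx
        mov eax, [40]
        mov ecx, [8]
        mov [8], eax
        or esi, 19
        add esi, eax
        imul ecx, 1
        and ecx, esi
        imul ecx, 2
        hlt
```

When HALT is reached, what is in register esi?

65

after mov esi, 16: esi=16
after mov ecx, 26: ecx=26
after mov eax, 39: eax=39
after add esi, 3: esi=16+3=19
after and eax, ecx: eax=39&26=2
after mov eax, [40]: eax=M[40]=46
after mov ecx, [8]: ecx=M[8]=6
mov [8], eax → M[8]=46
after or esi, 19: esi=19|19=19
after add esi, eax: esi=19+46=65
after imul ecx, 1: ecx=6*1=6
after and ecx, esi: ecx=6&65=0
after imul ecx, 2: ecx=0*2=0
halt.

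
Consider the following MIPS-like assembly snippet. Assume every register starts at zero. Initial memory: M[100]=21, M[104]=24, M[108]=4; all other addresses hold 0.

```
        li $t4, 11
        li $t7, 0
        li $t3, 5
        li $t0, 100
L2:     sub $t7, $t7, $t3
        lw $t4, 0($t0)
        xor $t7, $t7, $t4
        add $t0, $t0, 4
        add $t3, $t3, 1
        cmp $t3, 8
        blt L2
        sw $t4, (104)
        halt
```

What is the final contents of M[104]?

li $t4, 11 → $t4=11
li $t7, 0 → $t7=0
li $t3, 5 → $t3=5
li $t0, 100 → $t0=100
sub $t7, $t7, $t3 → $t7=0-5=-5
lw $t4, 0($t0) → $t4=M[100]=21
xor $t7, $t7, $t4 → $t7=(-5)^21=-18
add $t0, $t0, 4 → $t0=100+4=104
add $t3, $t3, 1 → $t3=5+1=6
cmp $t3, 8  (cmp 6,8)
blt L2: taken
sub $t7, $t7, $t3 → $t7=(-18)-6=-24
lw $t4, 0($t0) → $t4=M[104]=24
xor $t7, $t7, $t4 → $t7=(-24)^24=-16
add $t0, $t0, 4 → $t0=104+4=108
add $t3, $t3, 1 → $t3=6+1=7
cmp $t3, 8  (cmp 7,8)
blt L2: taken
sub $t7, $t7, $t3 → $t7=(-16)-7=-23
lw $t4, 0($t0) → $t4=M[108]=4
xor $t7, $t7, $t4 → $t7=(-23)^4=-19
add $t0, $t0, 4 → $t0=108+4=112
add $t3, $t3, 1 → $t3=7+1=8
cmp $t3, 8  (cmp 8,8)
blt L2: not taken
sw $t4, (104) → M[104]=4
halt.

4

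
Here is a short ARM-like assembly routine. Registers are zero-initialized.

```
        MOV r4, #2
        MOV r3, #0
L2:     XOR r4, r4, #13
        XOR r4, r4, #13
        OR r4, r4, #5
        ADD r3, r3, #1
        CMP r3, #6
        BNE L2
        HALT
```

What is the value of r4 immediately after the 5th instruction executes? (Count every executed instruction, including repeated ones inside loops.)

MOV r4, #2 → r4=2
MOV r3, #0 → r3=0
XOR r4, r4, #13 → r4=2^13=15
XOR r4, r4, #13 → r4=15^13=2
OR r4, r4, #5 → r4=2|5=7
After step 5: r4 = 7.

7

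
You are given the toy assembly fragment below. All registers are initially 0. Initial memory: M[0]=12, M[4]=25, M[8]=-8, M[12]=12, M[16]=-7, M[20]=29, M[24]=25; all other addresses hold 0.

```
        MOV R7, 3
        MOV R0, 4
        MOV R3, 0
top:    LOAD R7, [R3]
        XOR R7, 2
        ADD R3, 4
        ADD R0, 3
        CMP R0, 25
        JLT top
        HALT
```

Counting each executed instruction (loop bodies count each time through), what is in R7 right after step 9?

R7=3
R0=4
R3=0
R7=M[0]=12
R7=12^2=14
R3=0+4=4
R0=4+3=7
CMP R0, 25  (cmp 7,25)
JLT top: taken
After step 9: R7 = 14.

14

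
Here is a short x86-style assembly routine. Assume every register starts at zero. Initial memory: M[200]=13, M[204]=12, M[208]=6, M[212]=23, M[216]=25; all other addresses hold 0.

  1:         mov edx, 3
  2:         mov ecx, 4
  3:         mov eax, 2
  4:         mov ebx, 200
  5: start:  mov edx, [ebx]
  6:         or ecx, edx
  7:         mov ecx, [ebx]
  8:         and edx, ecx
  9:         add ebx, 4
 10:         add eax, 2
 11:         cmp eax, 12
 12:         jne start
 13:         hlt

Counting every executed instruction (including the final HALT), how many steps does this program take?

45

mov edx, 3 → edx=3
mov ecx, 4 → ecx=4
mov eax, 2 → eax=2
mov ebx, 200 → ebx=200
mov edx, [ebx] → edx=M[200]=13
or ecx, edx → ecx=4|13=13
mov ecx, [ebx] → ecx=M[200]=13
and edx, ecx → edx=13&13=13
add ebx, 4 → ebx=200+4=204
add eax, 2 → eax=2+2=4
cmp eax, 12  (cmp 4,12)
jne start: taken
mov edx, [ebx] → edx=M[204]=12
or ecx, edx → ecx=13|12=13
mov ecx, [ebx] → ecx=M[204]=12
and edx, ecx → edx=12&12=12
add ebx, 4 → ebx=204+4=208
add eax, 2 → eax=4+2=6
cmp eax, 12  (cmp 6,12)
jne start: taken
mov edx, [ebx] → edx=M[208]=6
or ecx, edx → ecx=12|6=14
mov ecx, [ebx] → ecx=M[208]=6
and edx, ecx → edx=6&6=6
add ebx, 4 → ebx=208+4=212
add eax, 2 → eax=6+2=8
cmp eax, 12  (cmp 8,12)
jne start: taken
mov edx, [ebx] → edx=M[212]=23
or ecx, edx → ecx=6|23=23
mov ecx, [ebx] → ecx=M[212]=23
and edx, ecx → edx=23&23=23
add ebx, 4 → ebx=212+4=216
add eax, 2 → eax=8+2=10
cmp eax, 12  (cmp 10,12)
jne start: taken
mov edx, [ebx] → edx=M[216]=25
or ecx, edx → ecx=23|25=31
mov ecx, [ebx] → ecx=M[216]=25
and edx, ecx → edx=25&25=25
add ebx, 4 → ebx=216+4=220
add eax, 2 → eax=10+2=12
cmp eax, 12  (cmp 12,12)
jne start: not taken
halt.
Total executed instructions: 45.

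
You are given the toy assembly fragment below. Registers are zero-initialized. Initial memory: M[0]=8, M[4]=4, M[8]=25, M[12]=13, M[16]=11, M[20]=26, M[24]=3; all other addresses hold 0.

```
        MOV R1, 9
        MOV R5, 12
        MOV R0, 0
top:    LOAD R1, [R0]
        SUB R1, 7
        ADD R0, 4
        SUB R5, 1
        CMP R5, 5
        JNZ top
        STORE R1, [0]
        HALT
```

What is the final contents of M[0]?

-4

after MOV R1, 9: R1=9
after MOV R5, 12: R5=12
after MOV R0, 0: R0=0
after LOAD R1, [R0]: R1=M[0]=8
after SUB R1, 7: R1=8-7=1
after ADD R0, 4: R0=0+4=4
after SUB R5, 1: R5=12-1=11
CMP R5, 5  (cmp 11,5)
JNZ top: taken
after LOAD R1, [R0]: R1=M[4]=4
after SUB R1, 7: R1=4-7=-3
after ADD R0, 4: R0=4+4=8
after SUB R5, 1: R5=11-1=10
CMP R5, 5  (cmp 10,5)
JNZ top: taken
after LOAD R1, [R0]: R1=M[8]=25
after SUB R1, 7: R1=25-7=18
after ADD R0, 4: R0=8+4=12
after SUB R5, 1: R5=10-1=9
CMP R5, 5  (cmp 9,5)
JNZ top: taken
after LOAD R1, [R0]: R1=M[12]=13
after SUB R1, 7: R1=13-7=6
after ADD R0, 4: R0=12+4=16
after SUB R5, 1: R5=9-1=8
CMP R5, 5  (cmp 8,5)
JNZ top: taken
after LOAD R1, [R0]: R1=M[16]=11
after SUB R1, 7: R1=11-7=4
after ADD R0, 4: R0=16+4=20
after SUB R5, 1: R5=8-1=7
CMP R5, 5  (cmp 7,5)
JNZ top: taken
after LOAD R1, [R0]: R1=M[20]=26
after SUB R1, 7: R1=26-7=19
after ADD R0, 4: R0=20+4=24
after SUB R5, 1: R5=7-1=6
CMP R5, 5  (cmp 6,5)
JNZ top: taken
after LOAD R1, [R0]: R1=M[24]=3
after SUB R1, 7: R1=3-7=-4
after ADD R0, 4: R0=24+4=28
after SUB R5, 1: R5=6-1=5
CMP R5, 5  (cmp 5,5)
JNZ top: not taken
STORE R1, [0] → M[0]=-4
halt.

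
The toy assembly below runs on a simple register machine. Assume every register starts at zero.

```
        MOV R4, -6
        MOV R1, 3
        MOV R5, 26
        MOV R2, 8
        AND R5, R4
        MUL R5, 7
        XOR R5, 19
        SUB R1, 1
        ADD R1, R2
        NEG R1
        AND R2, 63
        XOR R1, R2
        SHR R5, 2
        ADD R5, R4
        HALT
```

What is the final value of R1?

-2

R4=-6
R1=3
R5=26
R2=8
R5=26&(-6)=26
R5=26*7=182
R5=182^19=165
R1=3-1=2
R1=2+8=10
R1=-(10)=-10
R2=8&63=8
R1=(-10)^8=-2
R5=165>>2=41
R5=41+(-6)=35
halt.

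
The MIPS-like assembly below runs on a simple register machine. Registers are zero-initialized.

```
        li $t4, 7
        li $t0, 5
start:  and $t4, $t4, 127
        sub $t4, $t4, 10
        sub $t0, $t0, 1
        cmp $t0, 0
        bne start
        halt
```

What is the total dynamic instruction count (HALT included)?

$t4=7
$t0=5
$t4=7&127=7
$t4=7-10=-3
$t0=5-1=4
cmp $t0, 0  (cmp 4,0)
bne start: taken
$t4=(-3)&127=125
$t4=125-10=115
$t0=4-1=3
cmp $t0, 0  (cmp 3,0)
bne start: taken
$t4=115&127=115
$t4=115-10=105
$t0=3-1=2
cmp $t0, 0  (cmp 2,0)
bne start: taken
$t4=105&127=105
$t4=105-10=95
$t0=2-1=1
cmp $t0, 0  (cmp 1,0)
bne start: taken
$t4=95&127=95
$t4=95-10=85
$t0=1-1=0
cmp $t0, 0  (cmp 0,0)
bne start: not taken
halt.
Total executed instructions: 28.

28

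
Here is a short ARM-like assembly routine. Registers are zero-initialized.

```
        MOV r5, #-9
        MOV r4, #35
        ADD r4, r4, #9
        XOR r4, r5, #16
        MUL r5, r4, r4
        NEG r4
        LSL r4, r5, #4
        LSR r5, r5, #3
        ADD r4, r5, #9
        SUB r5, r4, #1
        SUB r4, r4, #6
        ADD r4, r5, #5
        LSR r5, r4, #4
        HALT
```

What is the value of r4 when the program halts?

91

after MOV r5, #-9: r5=-9
after MOV r4, #35: r4=35
after ADD r4, r4, #9: r4=35+9=44
after XOR r4, r5, #16: r4=(-9)^16=-25
after MUL r5, r4, r4: r5=(-25)*(-25)=625
after NEG r4: r4=-(-25)=25
after LSL r4, r5, #4: r4=625<<4=10000
after LSR r5, r5, #3: r5=625>>3=78
after ADD r4, r5, #9: r4=78+9=87
after SUB r5, r4, #1: r5=87-1=86
after SUB r4, r4, #6: r4=87-6=81
after ADD r4, r5, #5: r4=86+5=91
after LSR r5, r4, #4: r5=91>>4=5
halt.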